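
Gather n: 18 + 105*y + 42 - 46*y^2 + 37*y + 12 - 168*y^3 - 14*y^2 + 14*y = -168*y^3 - 60*y^2 + 156*y + 72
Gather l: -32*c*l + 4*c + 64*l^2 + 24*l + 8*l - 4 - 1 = 4*c + 64*l^2 + l*(32 - 32*c) - 5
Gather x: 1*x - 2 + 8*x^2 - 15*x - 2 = 8*x^2 - 14*x - 4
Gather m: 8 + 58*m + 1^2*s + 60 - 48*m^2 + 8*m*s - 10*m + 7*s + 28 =-48*m^2 + m*(8*s + 48) + 8*s + 96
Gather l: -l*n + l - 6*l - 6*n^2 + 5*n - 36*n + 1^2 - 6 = l*(-n - 5) - 6*n^2 - 31*n - 5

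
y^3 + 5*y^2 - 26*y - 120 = (y - 5)*(y + 4)*(y + 6)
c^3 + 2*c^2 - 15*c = c*(c - 3)*(c + 5)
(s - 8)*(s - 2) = s^2 - 10*s + 16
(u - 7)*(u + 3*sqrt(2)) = u^2 - 7*u + 3*sqrt(2)*u - 21*sqrt(2)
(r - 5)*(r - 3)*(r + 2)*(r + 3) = r^4 - 3*r^3 - 19*r^2 + 27*r + 90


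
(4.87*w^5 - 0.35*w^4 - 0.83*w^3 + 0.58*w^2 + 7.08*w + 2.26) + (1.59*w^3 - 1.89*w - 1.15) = 4.87*w^5 - 0.35*w^4 + 0.76*w^3 + 0.58*w^2 + 5.19*w + 1.11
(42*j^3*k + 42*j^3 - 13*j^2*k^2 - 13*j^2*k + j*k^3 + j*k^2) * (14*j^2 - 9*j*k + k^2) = 588*j^5*k + 588*j^5 - 560*j^4*k^2 - 560*j^4*k + 173*j^3*k^3 + 173*j^3*k^2 - 22*j^2*k^4 - 22*j^2*k^3 + j*k^5 + j*k^4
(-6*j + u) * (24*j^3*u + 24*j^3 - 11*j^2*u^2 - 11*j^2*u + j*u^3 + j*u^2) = -144*j^4*u - 144*j^4 + 90*j^3*u^2 + 90*j^3*u - 17*j^2*u^3 - 17*j^2*u^2 + j*u^4 + j*u^3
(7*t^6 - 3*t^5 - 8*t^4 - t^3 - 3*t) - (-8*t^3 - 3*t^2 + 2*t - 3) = 7*t^6 - 3*t^5 - 8*t^4 + 7*t^3 + 3*t^2 - 5*t + 3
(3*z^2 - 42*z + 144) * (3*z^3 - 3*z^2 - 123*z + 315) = 9*z^5 - 135*z^4 + 189*z^3 + 5679*z^2 - 30942*z + 45360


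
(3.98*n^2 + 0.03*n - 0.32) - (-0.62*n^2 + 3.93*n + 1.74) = 4.6*n^2 - 3.9*n - 2.06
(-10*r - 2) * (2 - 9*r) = 90*r^2 - 2*r - 4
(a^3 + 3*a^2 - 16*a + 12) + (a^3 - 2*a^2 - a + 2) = 2*a^3 + a^2 - 17*a + 14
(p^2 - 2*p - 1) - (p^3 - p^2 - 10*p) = -p^3 + 2*p^2 + 8*p - 1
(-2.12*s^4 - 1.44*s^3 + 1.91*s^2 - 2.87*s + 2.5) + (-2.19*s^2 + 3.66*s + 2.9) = -2.12*s^4 - 1.44*s^3 - 0.28*s^2 + 0.79*s + 5.4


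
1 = 1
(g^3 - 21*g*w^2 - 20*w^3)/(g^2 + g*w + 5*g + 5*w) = (g^2 - g*w - 20*w^2)/(g + 5)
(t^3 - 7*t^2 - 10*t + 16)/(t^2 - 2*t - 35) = (-t^3 + 7*t^2 + 10*t - 16)/(-t^2 + 2*t + 35)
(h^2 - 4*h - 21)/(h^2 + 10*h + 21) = (h - 7)/(h + 7)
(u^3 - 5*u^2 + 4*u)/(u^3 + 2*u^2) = (u^2 - 5*u + 4)/(u*(u + 2))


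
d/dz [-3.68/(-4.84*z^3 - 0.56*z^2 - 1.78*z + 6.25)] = (-53.4336*z^2 - 4.1216*z - 6.5504)/(4.84*z^3 + 0.56*z^2 + 1.78*z - 6.25)^2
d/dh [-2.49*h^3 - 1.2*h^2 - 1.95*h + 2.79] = -7.47*h^2 - 2.4*h - 1.95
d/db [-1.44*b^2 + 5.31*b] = 5.31 - 2.88*b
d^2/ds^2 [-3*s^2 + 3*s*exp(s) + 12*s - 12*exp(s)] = 3*s*exp(s) - 6*exp(s) - 6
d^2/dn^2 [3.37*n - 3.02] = 0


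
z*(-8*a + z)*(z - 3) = -8*a*z^2 + 24*a*z + z^3 - 3*z^2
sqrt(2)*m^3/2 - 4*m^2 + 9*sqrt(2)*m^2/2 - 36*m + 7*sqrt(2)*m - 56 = (m + 7)*(m - 4*sqrt(2))*(sqrt(2)*m/2 + sqrt(2))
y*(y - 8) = y^2 - 8*y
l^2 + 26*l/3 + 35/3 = (l + 5/3)*(l + 7)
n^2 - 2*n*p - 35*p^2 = (n - 7*p)*(n + 5*p)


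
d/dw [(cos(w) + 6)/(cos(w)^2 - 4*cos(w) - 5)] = (cos(w)^2 + 12*cos(w) - 19)*sin(w)/(sin(w)^2 + 4*cos(w) + 4)^2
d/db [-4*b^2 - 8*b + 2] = -8*b - 8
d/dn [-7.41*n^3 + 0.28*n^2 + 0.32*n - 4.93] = -22.23*n^2 + 0.56*n + 0.32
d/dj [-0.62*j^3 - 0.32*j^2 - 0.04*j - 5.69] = -1.86*j^2 - 0.64*j - 0.04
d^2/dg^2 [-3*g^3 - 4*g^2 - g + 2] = -18*g - 8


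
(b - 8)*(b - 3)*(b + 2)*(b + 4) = b^4 - 5*b^3 - 34*b^2 + 56*b + 192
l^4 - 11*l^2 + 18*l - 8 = (l - 2)*(l - 1)^2*(l + 4)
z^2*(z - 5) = z^3 - 5*z^2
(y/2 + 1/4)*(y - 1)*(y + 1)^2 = y^4/2 + 3*y^3/4 - y^2/4 - 3*y/4 - 1/4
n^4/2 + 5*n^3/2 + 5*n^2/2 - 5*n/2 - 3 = (n/2 + 1)*(n - 1)*(n + 1)*(n + 3)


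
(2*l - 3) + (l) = 3*l - 3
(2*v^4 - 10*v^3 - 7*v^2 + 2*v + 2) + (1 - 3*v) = 2*v^4 - 10*v^3 - 7*v^2 - v + 3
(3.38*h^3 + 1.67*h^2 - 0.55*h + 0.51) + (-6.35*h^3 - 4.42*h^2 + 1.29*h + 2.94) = -2.97*h^3 - 2.75*h^2 + 0.74*h + 3.45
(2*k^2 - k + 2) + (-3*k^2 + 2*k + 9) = -k^2 + k + 11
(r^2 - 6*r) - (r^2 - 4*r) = -2*r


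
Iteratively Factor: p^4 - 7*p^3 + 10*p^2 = (p)*(p^3 - 7*p^2 + 10*p) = p*(p - 2)*(p^2 - 5*p) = p^2*(p - 2)*(p - 5)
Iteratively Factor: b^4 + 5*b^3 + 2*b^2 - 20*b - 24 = (b + 2)*(b^3 + 3*b^2 - 4*b - 12) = (b - 2)*(b + 2)*(b^2 + 5*b + 6) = (b - 2)*(b + 2)*(b + 3)*(b + 2)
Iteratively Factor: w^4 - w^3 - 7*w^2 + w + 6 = (w + 2)*(w^3 - 3*w^2 - w + 3) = (w - 3)*(w + 2)*(w^2 - 1) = (w - 3)*(w - 1)*(w + 2)*(w + 1)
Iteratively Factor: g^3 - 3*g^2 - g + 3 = (g + 1)*(g^2 - 4*g + 3) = (g - 1)*(g + 1)*(g - 3)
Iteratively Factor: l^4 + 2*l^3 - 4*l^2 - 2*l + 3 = (l - 1)*(l^3 + 3*l^2 - l - 3) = (l - 1)*(l + 3)*(l^2 - 1) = (l - 1)^2*(l + 3)*(l + 1)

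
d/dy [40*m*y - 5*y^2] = 40*m - 10*y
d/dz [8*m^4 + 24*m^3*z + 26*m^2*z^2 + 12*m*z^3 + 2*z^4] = 24*m^3 + 52*m^2*z + 36*m*z^2 + 8*z^3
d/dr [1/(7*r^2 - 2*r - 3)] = 2*(1 - 7*r)/(-7*r^2 + 2*r + 3)^2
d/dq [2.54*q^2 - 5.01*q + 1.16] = 5.08*q - 5.01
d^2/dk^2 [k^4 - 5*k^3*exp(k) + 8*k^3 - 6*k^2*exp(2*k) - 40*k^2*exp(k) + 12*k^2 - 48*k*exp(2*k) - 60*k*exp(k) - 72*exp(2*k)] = -5*k^3*exp(k) - 24*k^2*exp(2*k) - 70*k^2*exp(k) + 12*k^2 - 240*k*exp(2*k) - 250*k*exp(k) + 48*k - 492*exp(2*k) - 200*exp(k) + 24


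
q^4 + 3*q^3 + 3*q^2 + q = q*(q + 1)^3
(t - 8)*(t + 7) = t^2 - t - 56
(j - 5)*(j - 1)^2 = j^3 - 7*j^2 + 11*j - 5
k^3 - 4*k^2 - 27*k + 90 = (k - 6)*(k - 3)*(k + 5)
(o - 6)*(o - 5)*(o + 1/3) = o^3 - 32*o^2/3 + 79*o/3 + 10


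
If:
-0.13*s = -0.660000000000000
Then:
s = 5.08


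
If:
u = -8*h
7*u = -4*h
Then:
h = 0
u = 0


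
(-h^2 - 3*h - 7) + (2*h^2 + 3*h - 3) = h^2 - 10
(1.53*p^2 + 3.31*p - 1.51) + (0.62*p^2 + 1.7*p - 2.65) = 2.15*p^2 + 5.01*p - 4.16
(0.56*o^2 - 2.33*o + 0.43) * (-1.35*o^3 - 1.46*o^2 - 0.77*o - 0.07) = -0.756*o^5 + 2.3279*o^4 + 2.3901*o^3 + 1.1271*o^2 - 0.168*o - 0.0301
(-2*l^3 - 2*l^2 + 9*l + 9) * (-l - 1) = 2*l^4 + 4*l^3 - 7*l^2 - 18*l - 9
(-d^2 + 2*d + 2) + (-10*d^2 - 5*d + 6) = -11*d^2 - 3*d + 8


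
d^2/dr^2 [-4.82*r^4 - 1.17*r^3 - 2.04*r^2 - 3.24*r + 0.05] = -57.84*r^2 - 7.02*r - 4.08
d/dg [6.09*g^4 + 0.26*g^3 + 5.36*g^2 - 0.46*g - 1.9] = 24.36*g^3 + 0.78*g^2 + 10.72*g - 0.46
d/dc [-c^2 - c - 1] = -2*c - 1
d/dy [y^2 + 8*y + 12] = 2*y + 8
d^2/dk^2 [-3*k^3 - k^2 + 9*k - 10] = -18*k - 2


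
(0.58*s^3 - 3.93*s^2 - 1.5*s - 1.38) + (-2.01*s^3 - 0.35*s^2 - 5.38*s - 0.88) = -1.43*s^3 - 4.28*s^2 - 6.88*s - 2.26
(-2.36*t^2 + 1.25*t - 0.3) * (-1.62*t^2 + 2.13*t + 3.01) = 3.8232*t^4 - 7.0518*t^3 - 3.9551*t^2 + 3.1235*t - 0.903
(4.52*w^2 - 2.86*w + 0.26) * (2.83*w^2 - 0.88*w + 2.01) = 12.7916*w^4 - 12.0714*w^3 + 12.3378*w^2 - 5.9774*w + 0.5226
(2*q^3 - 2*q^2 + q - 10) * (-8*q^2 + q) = -16*q^5 + 18*q^4 - 10*q^3 + 81*q^2 - 10*q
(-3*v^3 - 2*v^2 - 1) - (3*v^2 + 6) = -3*v^3 - 5*v^2 - 7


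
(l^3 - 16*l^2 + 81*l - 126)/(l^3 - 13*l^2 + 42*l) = (l - 3)/l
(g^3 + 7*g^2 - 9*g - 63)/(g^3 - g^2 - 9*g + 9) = (g + 7)/(g - 1)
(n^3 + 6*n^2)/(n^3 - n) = n*(n + 6)/(n^2 - 1)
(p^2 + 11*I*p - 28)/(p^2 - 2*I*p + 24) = (p + 7*I)/(p - 6*I)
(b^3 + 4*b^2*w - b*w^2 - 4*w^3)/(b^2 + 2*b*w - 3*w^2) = (b^2 + 5*b*w + 4*w^2)/(b + 3*w)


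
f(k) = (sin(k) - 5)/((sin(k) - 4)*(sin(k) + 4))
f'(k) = -(sin(k) - 5)*cos(k)/((sin(k) - 4)*(sin(k) + 4)^2) - (sin(k) - 5)*cos(k)/((sin(k) - 4)^2*(sin(k) + 4)) + cos(k)/((sin(k) - 4)*(sin(k) + 4))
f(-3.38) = 0.30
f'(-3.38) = 0.05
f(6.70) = 0.29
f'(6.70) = -0.04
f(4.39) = 0.39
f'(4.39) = 0.04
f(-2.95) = 0.33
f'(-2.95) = 0.07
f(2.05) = 0.27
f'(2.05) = 0.02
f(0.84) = 0.28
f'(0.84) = -0.03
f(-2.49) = 0.36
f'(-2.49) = 0.07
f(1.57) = 0.27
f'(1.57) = -0.00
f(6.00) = 0.33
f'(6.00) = -0.07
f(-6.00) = 0.30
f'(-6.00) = -0.05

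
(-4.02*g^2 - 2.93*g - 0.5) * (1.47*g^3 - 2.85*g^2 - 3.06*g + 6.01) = -5.9094*g^5 + 7.1499*g^4 + 19.9167*g^3 - 13.7694*g^2 - 16.0793*g - 3.005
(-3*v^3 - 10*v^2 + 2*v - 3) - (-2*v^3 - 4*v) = -v^3 - 10*v^2 + 6*v - 3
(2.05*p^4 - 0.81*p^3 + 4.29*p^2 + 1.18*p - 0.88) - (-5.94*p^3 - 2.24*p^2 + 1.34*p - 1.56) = 2.05*p^4 + 5.13*p^3 + 6.53*p^2 - 0.16*p + 0.68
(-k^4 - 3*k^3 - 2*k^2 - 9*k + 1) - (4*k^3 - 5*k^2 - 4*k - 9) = -k^4 - 7*k^3 + 3*k^2 - 5*k + 10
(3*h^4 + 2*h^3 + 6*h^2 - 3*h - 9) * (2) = 6*h^4 + 4*h^3 + 12*h^2 - 6*h - 18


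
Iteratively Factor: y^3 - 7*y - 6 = (y - 3)*(y^2 + 3*y + 2) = (y - 3)*(y + 2)*(y + 1)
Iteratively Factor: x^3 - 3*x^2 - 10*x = (x)*(x^2 - 3*x - 10) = x*(x - 5)*(x + 2)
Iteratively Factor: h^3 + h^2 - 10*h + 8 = (h + 4)*(h^2 - 3*h + 2) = (h - 2)*(h + 4)*(h - 1)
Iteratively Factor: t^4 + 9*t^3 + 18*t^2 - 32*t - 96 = (t + 3)*(t^3 + 6*t^2 - 32) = (t - 2)*(t + 3)*(t^2 + 8*t + 16) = (t - 2)*(t + 3)*(t + 4)*(t + 4)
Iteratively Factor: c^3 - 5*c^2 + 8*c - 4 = (c - 2)*(c^2 - 3*c + 2) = (c - 2)*(c - 1)*(c - 2)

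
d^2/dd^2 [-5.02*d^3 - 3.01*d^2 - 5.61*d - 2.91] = -30.12*d - 6.02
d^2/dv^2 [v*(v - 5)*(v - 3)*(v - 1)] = 12*v^2 - 54*v + 46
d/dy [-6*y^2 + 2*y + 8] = 2 - 12*y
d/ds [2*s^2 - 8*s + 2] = 4*s - 8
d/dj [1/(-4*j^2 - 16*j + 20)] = (j + 2)/(2*(j^2 + 4*j - 5)^2)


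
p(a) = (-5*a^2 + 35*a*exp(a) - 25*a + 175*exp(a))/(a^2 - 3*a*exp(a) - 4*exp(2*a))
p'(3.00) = 2.47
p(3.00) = -3.08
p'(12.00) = 0.00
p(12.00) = 0.00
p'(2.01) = 5.12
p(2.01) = -6.68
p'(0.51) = 23.14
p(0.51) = -22.95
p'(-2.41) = 5.91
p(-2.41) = 6.12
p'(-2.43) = 5.77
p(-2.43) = 6.01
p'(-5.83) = 0.74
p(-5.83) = -0.71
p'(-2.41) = 5.91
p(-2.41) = 6.12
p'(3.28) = 2.00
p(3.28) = -2.46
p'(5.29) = 0.39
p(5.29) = -0.44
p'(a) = (35*a*exp(a) - 10*a + 210*exp(a) - 25)/(a^2 - 3*a*exp(a) - 4*exp(2*a)) + (-5*a^2 + 35*a*exp(a) - 25*a + 175*exp(a))*(3*a*exp(a) - 2*a + 8*exp(2*a) + 3*exp(a))/(a^2 - 3*a*exp(a) - 4*exp(2*a))^2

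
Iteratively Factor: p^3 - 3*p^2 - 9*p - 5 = (p + 1)*(p^2 - 4*p - 5) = (p + 1)^2*(p - 5)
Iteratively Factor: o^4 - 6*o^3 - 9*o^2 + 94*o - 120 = (o - 3)*(o^3 - 3*o^2 - 18*o + 40) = (o - 5)*(o - 3)*(o^2 + 2*o - 8) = (o - 5)*(o - 3)*(o + 4)*(o - 2)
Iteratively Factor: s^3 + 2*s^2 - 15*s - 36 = (s - 4)*(s^2 + 6*s + 9) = (s - 4)*(s + 3)*(s + 3)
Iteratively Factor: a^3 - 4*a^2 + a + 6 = (a - 3)*(a^2 - a - 2) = (a - 3)*(a - 2)*(a + 1)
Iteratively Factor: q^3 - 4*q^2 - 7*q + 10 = (q - 5)*(q^2 + q - 2) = (q - 5)*(q + 2)*(q - 1)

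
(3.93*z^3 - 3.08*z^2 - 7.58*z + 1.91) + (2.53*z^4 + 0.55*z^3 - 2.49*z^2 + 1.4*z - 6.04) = 2.53*z^4 + 4.48*z^3 - 5.57*z^2 - 6.18*z - 4.13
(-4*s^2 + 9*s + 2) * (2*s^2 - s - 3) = -8*s^4 + 22*s^3 + 7*s^2 - 29*s - 6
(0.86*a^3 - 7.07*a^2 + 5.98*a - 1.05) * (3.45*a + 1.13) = 2.967*a^4 - 23.4197*a^3 + 12.6419*a^2 + 3.1349*a - 1.1865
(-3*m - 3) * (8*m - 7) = -24*m^2 - 3*m + 21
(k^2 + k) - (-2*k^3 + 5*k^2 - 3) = 2*k^3 - 4*k^2 + k + 3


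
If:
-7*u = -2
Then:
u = 2/7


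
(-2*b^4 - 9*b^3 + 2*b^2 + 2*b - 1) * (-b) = 2*b^5 + 9*b^4 - 2*b^3 - 2*b^2 + b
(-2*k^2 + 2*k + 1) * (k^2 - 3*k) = -2*k^4 + 8*k^3 - 5*k^2 - 3*k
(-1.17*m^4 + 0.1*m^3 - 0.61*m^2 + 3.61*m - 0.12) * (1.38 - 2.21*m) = 2.5857*m^5 - 1.8356*m^4 + 1.4861*m^3 - 8.8199*m^2 + 5.247*m - 0.1656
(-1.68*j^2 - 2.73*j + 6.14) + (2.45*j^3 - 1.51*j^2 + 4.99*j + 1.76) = 2.45*j^3 - 3.19*j^2 + 2.26*j + 7.9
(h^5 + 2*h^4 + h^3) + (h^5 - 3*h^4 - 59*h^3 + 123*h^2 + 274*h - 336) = 2*h^5 - h^4 - 58*h^3 + 123*h^2 + 274*h - 336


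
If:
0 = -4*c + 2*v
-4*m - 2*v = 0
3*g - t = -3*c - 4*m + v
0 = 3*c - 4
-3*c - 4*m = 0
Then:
No Solution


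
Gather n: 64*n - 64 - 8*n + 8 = 56*n - 56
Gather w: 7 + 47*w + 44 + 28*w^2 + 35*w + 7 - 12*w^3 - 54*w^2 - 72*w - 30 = -12*w^3 - 26*w^2 + 10*w + 28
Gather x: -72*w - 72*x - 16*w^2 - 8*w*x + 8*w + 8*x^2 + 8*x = -16*w^2 - 64*w + 8*x^2 + x*(-8*w - 64)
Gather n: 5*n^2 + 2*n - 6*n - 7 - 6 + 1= 5*n^2 - 4*n - 12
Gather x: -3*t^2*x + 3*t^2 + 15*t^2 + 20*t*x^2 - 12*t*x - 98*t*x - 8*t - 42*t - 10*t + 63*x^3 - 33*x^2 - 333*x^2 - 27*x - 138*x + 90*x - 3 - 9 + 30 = 18*t^2 - 60*t + 63*x^3 + x^2*(20*t - 366) + x*(-3*t^2 - 110*t - 75) + 18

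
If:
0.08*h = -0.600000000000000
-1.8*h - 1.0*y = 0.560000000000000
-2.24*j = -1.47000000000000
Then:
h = -7.50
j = 0.66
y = 12.94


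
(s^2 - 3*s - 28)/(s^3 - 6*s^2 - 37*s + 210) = (s + 4)/(s^2 + s - 30)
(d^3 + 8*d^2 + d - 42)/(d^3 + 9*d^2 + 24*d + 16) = (d^3 + 8*d^2 + d - 42)/(d^3 + 9*d^2 + 24*d + 16)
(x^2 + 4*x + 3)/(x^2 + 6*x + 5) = (x + 3)/(x + 5)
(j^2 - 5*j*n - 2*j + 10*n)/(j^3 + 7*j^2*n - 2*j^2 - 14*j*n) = (j - 5*n)/(j*(j + 7*n))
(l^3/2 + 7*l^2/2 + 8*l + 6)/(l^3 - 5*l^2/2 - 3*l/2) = (l^3 + 7*l^2 + 16*l + 12)/(l*(2*l^2 - 5*l - 3))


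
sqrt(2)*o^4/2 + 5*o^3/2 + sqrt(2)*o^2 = o^2*(o + 2*sqrt(2))*(sqrt(2)*o/2 + 1/2)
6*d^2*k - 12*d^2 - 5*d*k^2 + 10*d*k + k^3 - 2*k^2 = (-3*d + k)*(-2*d + k)*(k - 2)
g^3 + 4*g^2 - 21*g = g*(g - 3)*(g + 7)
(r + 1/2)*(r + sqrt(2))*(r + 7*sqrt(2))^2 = r^4 + r^3/2 + 15*sqrt(2)*r^3 + 15*sqrt(2)*r^2/2 + 126*r^2 + 63*r + 98*sqrt(2)*r + 49*sqrt(2)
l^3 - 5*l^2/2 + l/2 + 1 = (l - 2)*(l - 1)*(l + 1/2)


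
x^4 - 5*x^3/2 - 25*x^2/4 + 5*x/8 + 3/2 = (x - 4)*(x - 1/2)*(x + 1/2)*(x + 3/2)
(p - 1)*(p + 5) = p^2 + 4*p - 5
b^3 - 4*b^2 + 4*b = b*(b - 2)^2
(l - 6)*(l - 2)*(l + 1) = l^3 - 7*l^2 + 4*l + 12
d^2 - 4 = (d - 2)*(d + 2)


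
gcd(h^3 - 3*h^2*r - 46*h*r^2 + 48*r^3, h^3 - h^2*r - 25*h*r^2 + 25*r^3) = -h + r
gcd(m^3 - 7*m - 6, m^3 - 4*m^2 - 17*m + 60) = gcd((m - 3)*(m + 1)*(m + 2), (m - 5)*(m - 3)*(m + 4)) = m - 3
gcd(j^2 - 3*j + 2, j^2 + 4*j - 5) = j - 1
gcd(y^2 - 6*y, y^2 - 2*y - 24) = y - 6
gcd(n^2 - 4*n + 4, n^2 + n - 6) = n - 2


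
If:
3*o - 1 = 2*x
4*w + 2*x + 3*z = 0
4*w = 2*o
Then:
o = 1/5 - 3*z/5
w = 1/10 - 3*z/10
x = -9*z/10 - 1/5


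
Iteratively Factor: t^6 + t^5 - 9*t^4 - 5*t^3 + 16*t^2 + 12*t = (t)*(t^5 + t^4 - 9*t^3 - 5*t^2 + 16*t + 12) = t*(t + 1)*(t^4 - 9*t^2 + 4*t + 12) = t*(t - 2)*(t + 1)*(t^3 + 2*t^2 - 5*t - 6) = t*(t - 2)^2*(t + 1)*(t^2 + 4*t + 3) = t*(t - 2)^2*(t + 1)*(t + 3)*(t + 1)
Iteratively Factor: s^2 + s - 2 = (s - 1)*(s + 2)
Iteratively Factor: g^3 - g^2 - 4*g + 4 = (g - 1)*(g^2 - 4) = (g - 1)*(g + 2)*(g - 2)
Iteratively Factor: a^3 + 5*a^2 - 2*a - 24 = (a + 3)*(a^2 + 2*a - 8) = (a + 3)*(a + 4)*(a - 2)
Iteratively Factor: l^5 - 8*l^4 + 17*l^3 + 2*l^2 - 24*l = (l - 3)*(l^4 - 5*l^3 + 2*l^2 + 8*l) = (l - 3)*(l + 1)*(l^3 - 6*l^2 + 8*l) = l*(l - 3)*(l + 1)*(l^2 - 6*l + 8) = l*(l - 3)*(l - 2)*(l + 1)*(l - 4)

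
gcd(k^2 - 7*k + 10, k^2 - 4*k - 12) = 1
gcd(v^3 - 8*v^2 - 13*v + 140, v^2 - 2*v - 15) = v - 5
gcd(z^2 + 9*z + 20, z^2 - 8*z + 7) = 1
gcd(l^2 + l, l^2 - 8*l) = l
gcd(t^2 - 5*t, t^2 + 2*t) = t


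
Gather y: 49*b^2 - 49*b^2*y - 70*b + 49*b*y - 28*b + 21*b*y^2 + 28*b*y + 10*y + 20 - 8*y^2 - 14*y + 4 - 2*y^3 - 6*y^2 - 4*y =49*b^2 - 98*b - 2*y^3 + y^2*(21*b - 14) + y*(-49*b^2 + 77*b - 8) + 24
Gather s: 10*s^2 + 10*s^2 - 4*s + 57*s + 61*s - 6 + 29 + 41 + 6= 20*s^2 + 114*s + 70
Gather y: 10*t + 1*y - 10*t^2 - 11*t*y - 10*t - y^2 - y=-10*t^2 - 11*t*y - y^2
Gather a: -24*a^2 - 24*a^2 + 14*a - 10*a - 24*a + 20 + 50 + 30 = -48*a^2 - 20*a + 100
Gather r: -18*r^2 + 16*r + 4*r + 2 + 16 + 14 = -18*r^2 + 20*r + 32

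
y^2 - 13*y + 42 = (y - 7)*(y - 6)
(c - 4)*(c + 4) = c^2 - 16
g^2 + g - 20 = (g - 4)*(g + 5)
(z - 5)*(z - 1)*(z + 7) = z^3 + z^2 - 37*z + 35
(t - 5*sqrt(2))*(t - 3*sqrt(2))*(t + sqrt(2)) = t^3 - 7*sqrt(2)*t^2 + 14*t + 30*sqrt(2)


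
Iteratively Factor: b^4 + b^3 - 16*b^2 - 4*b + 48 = (b - 3)*(b^3 + 4*b^2 - 4*b - 16) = (b - 3)*(b + 2)*(b^2 + 2*b - 8) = (b - 3)*(b - 2)*(b + 2)*(b + 4)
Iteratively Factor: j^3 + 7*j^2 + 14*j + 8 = (j + 1)*(j^2 + 6*j + 8) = (j + 1)*(j + 4)*(j + 2)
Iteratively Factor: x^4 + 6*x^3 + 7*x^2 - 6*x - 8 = (x + 4)*(x^3 + 2*x^2 - x - 2) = (x + 1)*(x + 4)*(x^2 + x - 2) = (x - 1)*(x + 1)*(x + 4)*(x + 2)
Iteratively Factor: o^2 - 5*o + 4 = (o - 1)*(o - 4)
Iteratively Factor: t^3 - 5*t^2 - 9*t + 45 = (t - 5)*(t^2 - 9) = (t - 5)*(t + 3)*(t - 3)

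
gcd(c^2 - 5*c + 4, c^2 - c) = c - 1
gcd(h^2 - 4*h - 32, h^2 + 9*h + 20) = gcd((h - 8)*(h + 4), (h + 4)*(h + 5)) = h + 4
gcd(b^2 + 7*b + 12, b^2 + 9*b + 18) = b + 3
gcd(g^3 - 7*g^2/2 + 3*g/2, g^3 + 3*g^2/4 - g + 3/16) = g - 1/2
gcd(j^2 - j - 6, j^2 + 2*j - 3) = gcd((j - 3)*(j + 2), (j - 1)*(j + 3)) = 1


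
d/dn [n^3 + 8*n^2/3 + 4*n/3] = 3*n^2 + 16*n/3 + 4/3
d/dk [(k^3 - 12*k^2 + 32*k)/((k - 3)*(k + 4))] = (k^4 + 2*k^3 - 80*k^2 + 288*k - 384)/(k^4 + 2*k^3 - 23*k^2 - 24*k + 144)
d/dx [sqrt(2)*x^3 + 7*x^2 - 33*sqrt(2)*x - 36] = 3*sqrt(2)*x^2 + 14*x - 33*sqrt(2)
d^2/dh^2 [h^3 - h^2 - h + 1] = 6*h - 2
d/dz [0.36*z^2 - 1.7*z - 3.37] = 0.72*z - 1.7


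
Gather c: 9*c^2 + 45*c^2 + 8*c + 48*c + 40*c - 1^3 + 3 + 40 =54*c^2 + 96*c + 42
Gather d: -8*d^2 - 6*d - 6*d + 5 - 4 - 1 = -8*d^2 - 12*d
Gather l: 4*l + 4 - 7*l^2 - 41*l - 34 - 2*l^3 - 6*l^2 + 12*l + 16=-2*l^3 - 13*l^2 - 25*l - 14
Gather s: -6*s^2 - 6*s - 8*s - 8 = -6*s^2 - 14*s - 8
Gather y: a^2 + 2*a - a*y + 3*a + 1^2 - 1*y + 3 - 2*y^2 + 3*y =a^2 + 5*a - 2*y^2 + y*(2 - a) + 4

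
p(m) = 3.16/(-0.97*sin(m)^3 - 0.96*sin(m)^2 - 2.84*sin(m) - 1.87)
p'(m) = 3.16*(2.91*sin(m)^2*cos(m) + 1.92*sin(m)*cos(m) + 2.84*cos(m))/(-0.97*sin(m)^3 - 0.96*sin(m)^2 - 2.84*sin(m) - 1.87)^2 = (9.1956*sin(m)^2 + 6.0672*sin(m) + 8.9744)*cos(m)/(0.97*sin(m)^3 + 0.96*sin(m)^2 + 2.84*sin(m) + 1.87)^2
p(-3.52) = -1.02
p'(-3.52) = -1.21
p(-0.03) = -1.77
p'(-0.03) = 2.76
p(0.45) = -0.94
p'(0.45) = 1.06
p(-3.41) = -1.17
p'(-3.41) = -1.48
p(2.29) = -0.64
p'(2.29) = -0.50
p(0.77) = -0.68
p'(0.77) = 0.59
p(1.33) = -0.49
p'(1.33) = 0.14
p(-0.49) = -4.90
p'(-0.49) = 17.30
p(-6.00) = -1.15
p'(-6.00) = 1.44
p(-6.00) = -1.15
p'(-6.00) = 1.44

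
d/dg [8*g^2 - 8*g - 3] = 16*g - 8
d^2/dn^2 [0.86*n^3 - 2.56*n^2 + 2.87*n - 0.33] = 5.16*n - 5.12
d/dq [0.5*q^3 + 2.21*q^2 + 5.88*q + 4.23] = 1.5*q^2 + 4.42*q + 5.88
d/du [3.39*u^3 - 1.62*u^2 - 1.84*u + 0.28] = 10.17*u^2 - 3.24*u - 1.84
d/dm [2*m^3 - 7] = 6*m^2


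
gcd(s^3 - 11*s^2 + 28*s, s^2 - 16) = s - 4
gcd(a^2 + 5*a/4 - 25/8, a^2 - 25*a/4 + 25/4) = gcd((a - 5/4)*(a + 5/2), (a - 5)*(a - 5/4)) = a - 5/4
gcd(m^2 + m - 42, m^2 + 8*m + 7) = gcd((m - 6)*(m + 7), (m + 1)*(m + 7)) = m + 7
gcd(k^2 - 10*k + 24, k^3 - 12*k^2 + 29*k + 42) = k - 6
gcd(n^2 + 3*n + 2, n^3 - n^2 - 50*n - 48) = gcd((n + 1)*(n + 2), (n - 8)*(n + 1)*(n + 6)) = n + 1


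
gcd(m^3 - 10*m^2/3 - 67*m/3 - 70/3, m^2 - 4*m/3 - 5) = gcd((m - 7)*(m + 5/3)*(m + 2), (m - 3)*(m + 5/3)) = m + 5/3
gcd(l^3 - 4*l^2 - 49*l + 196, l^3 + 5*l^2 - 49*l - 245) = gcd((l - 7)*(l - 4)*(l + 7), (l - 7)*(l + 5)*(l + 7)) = l^2 - 49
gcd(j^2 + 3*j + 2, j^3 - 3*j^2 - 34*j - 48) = j + 2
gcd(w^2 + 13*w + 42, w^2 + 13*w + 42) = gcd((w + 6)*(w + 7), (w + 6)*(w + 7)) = w^2 + 13*w + 42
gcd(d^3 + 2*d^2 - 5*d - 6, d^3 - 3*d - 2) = d^2 - d - 2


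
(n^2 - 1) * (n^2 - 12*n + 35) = n^4 - 12*n^3 + 34*n^2 + 12*n - 35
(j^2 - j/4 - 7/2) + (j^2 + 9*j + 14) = 2*j^2 + 35*j/4 + 21/2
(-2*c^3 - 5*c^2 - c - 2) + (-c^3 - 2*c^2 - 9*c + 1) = -3*c^3 - 7*c^2 - 10*c - 1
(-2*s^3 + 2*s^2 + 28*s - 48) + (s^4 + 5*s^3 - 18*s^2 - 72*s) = s^4 + 3*s^3 - 16*s^2 - 44*s - 48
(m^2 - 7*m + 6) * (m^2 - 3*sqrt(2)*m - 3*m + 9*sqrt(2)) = m^4 - 10*m^3 - 3*sqrt(2)*m^3 + 27*m^2 + 30*sqrt(2)*m^2 - 81*sqrt(2)*m - 18*m + 54*sqrt(2)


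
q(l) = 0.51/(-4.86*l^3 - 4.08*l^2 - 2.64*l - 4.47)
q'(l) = 0.51*(14.58*l^2 + 8.16*l + 2.64)/(-4.86*l^3 - 4.08*l^2 - 2.64*l - 4.47)^2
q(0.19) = -0.10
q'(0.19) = 0.09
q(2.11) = -0.01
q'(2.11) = 0.01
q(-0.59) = -0.15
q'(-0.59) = 0.13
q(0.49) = -0.07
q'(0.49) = 0.10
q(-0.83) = -0.22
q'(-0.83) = 0.56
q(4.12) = -0.00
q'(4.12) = 0.00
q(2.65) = -0.00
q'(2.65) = 0.00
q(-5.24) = 0.00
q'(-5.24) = 0.00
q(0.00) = -0.11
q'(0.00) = 0.07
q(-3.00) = 0.01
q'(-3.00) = 0.01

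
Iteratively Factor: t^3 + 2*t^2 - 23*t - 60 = (t + 3)*(t^2 - t - 20) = (t - 5)*(t + 3)*(t + 4)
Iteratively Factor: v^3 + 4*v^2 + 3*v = (v + 1)*(v^2 + 3*v) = (v + 1)*(v + 3)*(v)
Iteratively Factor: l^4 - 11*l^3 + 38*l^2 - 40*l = (l - 2)*(l^3 - 9*l^2 + 20*l) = l*(l - 2)*(l^2 - 9*l + 20) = l*(l - 5)*(l - 2)*(l - 4)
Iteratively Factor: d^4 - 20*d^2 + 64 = (d + 2)*(d^3 - 2*d^2 - 16*d + 32) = (d + 2)*(d + 4)*(d^2 - 6*d + 8) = (d - 4)*(d + 2)*(d + 4)*(d - 2)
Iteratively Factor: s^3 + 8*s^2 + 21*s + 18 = (s + 3)*(s^2 + 5*s + 6) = (s + 3)^2*(s + 2)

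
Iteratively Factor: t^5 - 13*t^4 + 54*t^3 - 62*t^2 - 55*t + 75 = (t + 1)*(t^4 - 14*t^3 + 68*t^2 - 130*t + 75) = (t - 1)*(t + 1)*(t^3 - 13*t^2 + 55*t - 75) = (t - 3)*(t - 1)*(t + 1)*(t^2 - 10*t + 25) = (t - 5)*(t - 3)*(t - 1)*(t + 1)*(t - 5)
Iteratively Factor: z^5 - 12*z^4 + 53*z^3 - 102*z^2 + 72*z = (z - 2)*(z^4 - 10*z^3 + 33*z^2 - 36*z) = (z - 3)*(z - 2)*(z^3 - 7*z^2 + 12*z) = (z - 3)^2*(z - 2)*(z^2 - 4*z) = z*(z - 3)^2*(z - 2)*(z - 4)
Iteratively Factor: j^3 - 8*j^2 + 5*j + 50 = (j - 5)*(j^2 - 3*j - 10) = (j - 5)^2*(j + 2)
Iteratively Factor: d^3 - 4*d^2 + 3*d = (d - 1)*(d^2 - 3*d) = d*(d - 1)*(d - 3)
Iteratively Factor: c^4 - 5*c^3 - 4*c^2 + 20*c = (c - 2)*(c^3 - 3*c^2 - 10*c) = (c - 5)*(c - 2)*(c^2 + 2*c) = c*(c - 5)*(c - 2)*(c + 2)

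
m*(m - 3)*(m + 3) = m^3 - 9*m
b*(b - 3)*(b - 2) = b^3 - 5*b^2 + 6*b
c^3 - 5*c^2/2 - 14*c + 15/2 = (c - 5)*(c - 1/2)*(c + 3)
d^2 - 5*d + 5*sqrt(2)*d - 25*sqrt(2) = (d - 5)*(d + 5*sqrt(2))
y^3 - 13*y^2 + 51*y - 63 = (y - 7)*(y - 3)^2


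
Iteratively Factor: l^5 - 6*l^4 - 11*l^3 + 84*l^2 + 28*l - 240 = (l + 2)*(l^4 - 8*l^3 + 5*l^2 + 74*l - 120) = (l - 5)*(l + 2)*(l^3 - 3*l^2 - 10*l + 24) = (l - 5)*(l - 2)*(l + 2)*(l^2 - l - 12) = (l - 5)*(l - 2)*(l + 2)*(l + 3)*(l - 4)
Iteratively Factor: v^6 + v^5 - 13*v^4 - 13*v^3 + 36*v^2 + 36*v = (v - 2)*(v^5 + 3*v^4 - 7*v^3 - 27*v^2 - 18*v) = v*(v - 2)*(v^4 + 3*v^3 - 7*v^2 - 27*v - 18) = v*(v - 2)*(v + 3)*(v^3 - 7*v - 6) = v*(v - 3)*(v - 2)*(v + 3)*(v^2 + 3*v + 2) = v*(v - 3)*(v - 2)*(v + 1)*(v + 3)*(v + 2)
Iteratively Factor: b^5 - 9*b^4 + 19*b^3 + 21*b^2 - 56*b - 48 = (b - 3)*(b^4 - 6*b^3 + b^2 + 24*b + 16) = (b - 3)*(b + 1)*(b^3 - 7*b^2 + 8*b + 16) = (b - 4)*(b - 3)*(b + 1)*(b^2 - 3*b - 4) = (b - 4)^2*(b - 3)*(b + 1)*(b + 1)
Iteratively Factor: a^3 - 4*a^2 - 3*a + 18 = (a - 3)*(a^2 - a - 6) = (a - 3)^2*(a + 2)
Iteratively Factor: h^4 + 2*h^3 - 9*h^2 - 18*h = (h)*(h^3 + 2*h^2 - 9*h - 18) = h*(h + 3)*(h^2 - h - 6) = h*(h + 2)*(h + 3)*(h - 3)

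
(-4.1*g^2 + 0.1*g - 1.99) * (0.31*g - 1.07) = -1.271*g^3 + 4.418*g^2 - 0.7239*g + 2.1293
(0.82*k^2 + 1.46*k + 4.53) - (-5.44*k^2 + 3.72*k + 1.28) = 6.26*k^2 - 2.26*k + 3.25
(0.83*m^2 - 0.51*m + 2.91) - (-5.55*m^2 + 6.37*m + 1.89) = 6.38*m^2 - 6.88*m + 1.02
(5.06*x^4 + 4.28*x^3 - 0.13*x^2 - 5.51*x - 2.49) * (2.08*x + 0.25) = 10.5248*x^5 + 10.1674*x^4 + 0.7996*x^3 - 11.4933*x^2 - 6.5567*x - 0.6225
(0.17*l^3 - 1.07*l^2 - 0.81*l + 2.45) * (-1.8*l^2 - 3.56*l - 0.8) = -0.306*l^5 + 1.3208*l^4 + 5.1312*l^3 - 0.6704*l^2 - 8.074*l - 1.96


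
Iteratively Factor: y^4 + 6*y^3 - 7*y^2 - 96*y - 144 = (y + 3)*(y^3 + 3*y^2 - 16*y - 48) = (y + 3)*(y + 4)*(y^2 - y - 12) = (y - 4)*(y + 3)*(y + 4)*(y + 3)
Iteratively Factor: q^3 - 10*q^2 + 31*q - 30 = (q - 3)*(q^2 - 7*q + 10) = (q - 3)*(q - 2)*(q - 5)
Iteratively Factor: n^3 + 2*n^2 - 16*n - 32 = (n + 2)*(n^2 - 16) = (n - 4)*(n + 2)*(n + 4)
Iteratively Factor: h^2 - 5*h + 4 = (h - 4)*(h - 1)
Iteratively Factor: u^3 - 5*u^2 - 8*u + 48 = (u - 4)*(u^2 - u - 12) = (u - 4)^2*(u + 3)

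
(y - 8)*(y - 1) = y^2 - 9*y + 8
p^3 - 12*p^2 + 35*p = p*(p - 7)*(p - 5)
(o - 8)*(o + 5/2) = o^2 - 11*o/2 - 20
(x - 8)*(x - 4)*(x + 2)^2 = x^4 - 8*x^3 - 12*x^2 + 80*x + 128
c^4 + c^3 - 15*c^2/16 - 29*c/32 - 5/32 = (c - 1)*(c + 1/4)*(c + 1/2)*(c + 5/4)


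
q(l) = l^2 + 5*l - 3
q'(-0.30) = 4.40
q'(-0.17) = 4.66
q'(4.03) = 13.06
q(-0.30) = -4.41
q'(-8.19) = -11.38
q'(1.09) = 7.18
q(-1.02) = -7.06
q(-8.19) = 23.13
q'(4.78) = 14.56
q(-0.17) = -3.82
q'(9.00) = 23.00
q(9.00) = 123.00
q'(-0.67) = 3.66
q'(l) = 2*l + 5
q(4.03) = 33.39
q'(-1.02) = 2.96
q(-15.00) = 147.00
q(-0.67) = -5.90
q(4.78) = 43.75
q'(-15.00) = -25.00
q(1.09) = 3.64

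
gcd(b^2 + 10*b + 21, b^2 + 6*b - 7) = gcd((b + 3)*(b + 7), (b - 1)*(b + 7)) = b + 7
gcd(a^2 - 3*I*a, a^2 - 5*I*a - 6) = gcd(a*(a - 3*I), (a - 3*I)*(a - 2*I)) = a - 3*I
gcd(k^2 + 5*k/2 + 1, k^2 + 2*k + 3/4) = k + 1/2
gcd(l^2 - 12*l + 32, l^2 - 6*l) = 1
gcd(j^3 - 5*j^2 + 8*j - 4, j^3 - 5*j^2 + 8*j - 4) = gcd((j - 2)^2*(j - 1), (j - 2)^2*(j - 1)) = j^3 - 5*j^2 + 8*j - 4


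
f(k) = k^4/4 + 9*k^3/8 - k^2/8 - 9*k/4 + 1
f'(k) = k^3 + 27*k^2/8 - k/4 - 9/4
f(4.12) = 140.32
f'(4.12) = 123.94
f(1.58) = 3.13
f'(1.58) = 9.72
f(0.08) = 0.82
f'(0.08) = -2.25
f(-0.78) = 2.24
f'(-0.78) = -0.48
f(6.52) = 744.61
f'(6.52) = 416.76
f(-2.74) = -2.82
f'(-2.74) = 3.20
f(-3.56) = -3.18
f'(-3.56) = -3.70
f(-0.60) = 2.09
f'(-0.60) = -1.10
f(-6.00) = 91.00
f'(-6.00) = -95.25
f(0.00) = 1.00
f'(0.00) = -2.25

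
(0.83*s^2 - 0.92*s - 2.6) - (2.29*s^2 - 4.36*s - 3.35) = -1.46*s^2 + 3.44*s + 0.75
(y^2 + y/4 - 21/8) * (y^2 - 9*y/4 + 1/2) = y^4 - 2*y^3 - 43*y^2/16 + 193*y/32 - 21/16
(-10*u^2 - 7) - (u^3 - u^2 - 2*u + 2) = -u^3 - 9*u^2 + 2*u - 9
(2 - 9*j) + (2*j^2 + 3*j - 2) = 2*j^2 - 6*j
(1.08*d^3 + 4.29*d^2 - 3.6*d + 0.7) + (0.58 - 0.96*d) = 1.08*d^3 + 4.29*d^2 - 4.56*d + 1.28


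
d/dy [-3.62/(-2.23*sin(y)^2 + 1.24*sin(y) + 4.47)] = (4.4888 - 16.1452*sin(y))*cos(y)/(-2.23*sin(y)^2 + 1.24*sin(y) + 4.47)^2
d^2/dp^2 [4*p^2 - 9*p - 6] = 8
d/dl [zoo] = 0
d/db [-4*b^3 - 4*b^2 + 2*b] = -12*b^2 - 8*b + 2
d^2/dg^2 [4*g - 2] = 0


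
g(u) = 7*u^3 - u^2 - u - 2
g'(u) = 21*u^2 - 2*u - 1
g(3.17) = 207.77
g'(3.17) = 203.69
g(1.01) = 3.18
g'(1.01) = 18.40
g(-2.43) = -105.92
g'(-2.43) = 127.86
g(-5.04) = -918.53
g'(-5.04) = 542.51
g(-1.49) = -25.89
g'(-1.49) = 48.60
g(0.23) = -2.20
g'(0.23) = -0.35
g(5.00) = 843.00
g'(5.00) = 514.00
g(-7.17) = -2626.45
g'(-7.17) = 1092.93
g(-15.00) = -23837.00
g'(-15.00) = 4754.00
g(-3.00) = -197.00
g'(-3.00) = 194.00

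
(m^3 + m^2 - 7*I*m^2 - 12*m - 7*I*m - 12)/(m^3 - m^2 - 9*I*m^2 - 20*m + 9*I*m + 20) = (m^2 + m*(1 - 3*I) - 3*I)/(m^2 - m*(1 + 5*I) + 5*I)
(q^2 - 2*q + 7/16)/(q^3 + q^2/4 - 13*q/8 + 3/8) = (4*q - 7)/(2*(2*q^2 + q - 3))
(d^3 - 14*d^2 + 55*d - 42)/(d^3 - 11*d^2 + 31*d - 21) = (d - 6)/(d - 3)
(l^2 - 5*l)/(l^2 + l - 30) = l/(l + 6)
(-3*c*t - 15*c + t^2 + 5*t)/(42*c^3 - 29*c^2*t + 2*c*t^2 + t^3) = (t + 5)/(-14*c^2 + 5*c*t + t^2)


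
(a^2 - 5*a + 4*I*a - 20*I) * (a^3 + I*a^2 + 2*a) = a^5 - 5*a^4 + 5*I*a^4 - 2*a^3 - 25*I*a^3 + 10*a^2 + 8*I*a^2 - 40*I*a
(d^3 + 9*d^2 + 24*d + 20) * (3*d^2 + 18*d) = 3*d^5 + 45*d^4 + 234*d^3 + 492*d^2 + 360*d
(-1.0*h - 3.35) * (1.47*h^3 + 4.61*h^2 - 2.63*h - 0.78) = -1.47*h^4 - 9.5345*h^3 - 12.8135*h^2 + 9.5905*h + 2.613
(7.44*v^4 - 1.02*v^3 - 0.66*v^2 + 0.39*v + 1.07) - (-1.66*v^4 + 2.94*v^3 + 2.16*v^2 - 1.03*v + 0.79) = 9.1*v^4 - 3.96*v^3 - 2.82*v^2 + 1.42*v + 0.28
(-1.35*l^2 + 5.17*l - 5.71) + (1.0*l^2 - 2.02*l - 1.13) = -0.35*l^2 + 3.15*l - 6.84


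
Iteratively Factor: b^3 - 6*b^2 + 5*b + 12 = (b + 1)*(b^2 - 7*b + 12) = (b - 3)*(b + 1)*(b - 4)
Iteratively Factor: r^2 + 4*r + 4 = (r + 2)*(r + 2)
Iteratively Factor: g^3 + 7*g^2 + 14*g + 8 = (g + 2)*(g^2 + 5*g + 4) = (g + 2)*(g + 4)*(g + 1)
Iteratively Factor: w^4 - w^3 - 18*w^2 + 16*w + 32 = (w + 4)*(w^3 - 5*w^2 + 2*w + 8) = (w + 1)*(w + 4)*(w^2 - 6*w + 8) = (w - 2)*(w + 1)*(w + 4)*(w - 4)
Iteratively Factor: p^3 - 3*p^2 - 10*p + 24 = (p - 4)*(p^2 + p - 6) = (p - 4)*(p + 3)*(p - 2)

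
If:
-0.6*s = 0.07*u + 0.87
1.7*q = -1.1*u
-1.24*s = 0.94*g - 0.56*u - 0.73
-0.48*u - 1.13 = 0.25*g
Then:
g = 0.66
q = 1.75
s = -1.13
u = -2.70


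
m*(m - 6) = m^2 - 6*m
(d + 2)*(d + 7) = d^2 + 9*d + 14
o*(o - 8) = o^2 - 8*o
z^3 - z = z*(z - 1)*(z + 1)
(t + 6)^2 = t^2 + 12*t + 36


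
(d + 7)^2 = d^2 + 14*d + 49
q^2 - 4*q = q*(q - 4)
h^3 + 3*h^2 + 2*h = h*(h + 1)*(h + 2)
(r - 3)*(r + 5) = r^2 + 2*r - 15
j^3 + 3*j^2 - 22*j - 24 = (j - 4)*(j + 1)*(j + 6)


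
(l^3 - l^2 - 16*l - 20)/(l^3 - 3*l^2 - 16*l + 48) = (l^3 - l^2 - 16*l - 20)/(l^3 - 3*l^2 - 16*l + 48)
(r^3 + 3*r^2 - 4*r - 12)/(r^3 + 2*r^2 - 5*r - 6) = (r + 2)/(r + 1)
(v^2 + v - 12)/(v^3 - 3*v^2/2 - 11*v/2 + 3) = 2*(v + 4)/(2*v^2 + 3*v - 2)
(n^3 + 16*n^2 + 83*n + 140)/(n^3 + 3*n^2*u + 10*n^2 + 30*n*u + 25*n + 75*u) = (n^2 + 11*n + 28)/(n^2 + 3*n*u + 5*n + 15*u)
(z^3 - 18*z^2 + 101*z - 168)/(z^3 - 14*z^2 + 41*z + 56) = (z - 3)/(z + 1)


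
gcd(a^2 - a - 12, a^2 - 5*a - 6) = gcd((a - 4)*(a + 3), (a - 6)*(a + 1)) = 1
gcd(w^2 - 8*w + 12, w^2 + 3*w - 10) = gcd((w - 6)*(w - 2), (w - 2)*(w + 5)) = w - 2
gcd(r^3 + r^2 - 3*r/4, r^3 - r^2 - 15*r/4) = r^2 + 3*r/2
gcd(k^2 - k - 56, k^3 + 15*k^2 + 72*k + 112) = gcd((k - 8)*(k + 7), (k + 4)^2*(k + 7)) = k + 7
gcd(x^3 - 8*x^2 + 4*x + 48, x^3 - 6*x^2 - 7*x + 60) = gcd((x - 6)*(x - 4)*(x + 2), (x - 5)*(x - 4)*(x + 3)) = x - 4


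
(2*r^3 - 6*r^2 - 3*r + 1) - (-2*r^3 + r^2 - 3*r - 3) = 4*r^3 - 7*r^2 + 4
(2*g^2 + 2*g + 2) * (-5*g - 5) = -10*g^3 - 20*g^2 - 20*g - 10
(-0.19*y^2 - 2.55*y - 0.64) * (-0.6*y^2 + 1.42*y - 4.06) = 0.114*y^4 + 1.2602*y^3 - 2.4656*y^2 + 9.4442*y + 2.5984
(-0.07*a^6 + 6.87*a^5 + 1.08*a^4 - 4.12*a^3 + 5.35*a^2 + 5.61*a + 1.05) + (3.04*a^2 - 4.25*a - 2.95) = -0.07*a^6 + 6.87*a^5 + 1.08*a^4 - 4.12*a^3 + 8.39*a^2 + 1.36*a - 1.9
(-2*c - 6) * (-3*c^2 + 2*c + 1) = 6*c^3 + 14*c^2 - 14*c - 6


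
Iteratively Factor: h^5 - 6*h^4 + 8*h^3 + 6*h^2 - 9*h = (h - 1)*(h^4 - 5*h^3 + 3*h^2 + 9*h) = (h - 1)*(h + 1)*(h^3 - 6*h^2 + 9*h) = (h - 3)*(h - 1)*(h + 1)*(h^2 - 3*h) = h*(h - 3)*(h - 1)*(h + 1)*(h - 3)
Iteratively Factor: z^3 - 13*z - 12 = (z + 3)*(z^2 - 3*z - 4) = (z + 1)*(z + 3)*(z - 4)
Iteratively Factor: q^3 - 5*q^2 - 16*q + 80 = (q + 4)*(q^2 - 9*q + 20) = (q - 4)*(q + 4)*(q - 5)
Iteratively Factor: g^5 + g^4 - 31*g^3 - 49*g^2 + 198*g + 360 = (g + 2)*(g^4 - g^3 - 29*g^2 + 9*g + 180) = (g - 5)*(g + 2)*(g^3 + 4*g^2 - 9*g - 36) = (g - 5)*(g + 2)*(g + 4)*(g^2 - 9) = (g - 5)*(g + 2)*(g + 3)*(g + 4)*(g - 3)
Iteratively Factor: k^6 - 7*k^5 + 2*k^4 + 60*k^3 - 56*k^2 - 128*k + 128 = (k + 2)*(k^5 - 9*k^4 + 20*k^3 + 20*k^2 - 96*k + 64) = (k - 4)*(k + 2)*(k^4 - 5*k^3 + 20*k - 16) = (k - 4)*(k - 2)*(k + 2)*(k^3 - 3*k^2 - 6*k + 8) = (k - 4)*(k - 2)*(k + 2)^2*(k^2 - 5*k + 4) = (k - 4)^2*(k - 2)*(k + 2)^2*(k - 1)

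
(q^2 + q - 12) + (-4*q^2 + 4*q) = -3*q^2 + 5*q - 12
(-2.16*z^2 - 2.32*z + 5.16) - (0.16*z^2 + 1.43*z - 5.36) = -2.32*z^2 - 3.75*z + 10.52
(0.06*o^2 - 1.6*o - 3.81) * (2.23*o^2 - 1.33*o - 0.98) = 0.1338*o^4 - 3.6478*o^3 - 6.4271*o^2 + 6.6353*o + 3.7338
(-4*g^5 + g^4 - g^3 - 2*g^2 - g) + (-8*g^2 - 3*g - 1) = -4*g^5 + g^4 - g^3 - 10*g^2 - 4*g - 1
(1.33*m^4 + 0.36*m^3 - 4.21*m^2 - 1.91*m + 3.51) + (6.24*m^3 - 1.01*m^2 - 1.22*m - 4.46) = 1.33*m^4 + 6.6*m^3 - 5.22*m^2 - 3.13*m - 0.95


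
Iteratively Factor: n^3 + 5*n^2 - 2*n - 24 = (n - 2)*(n^2 + 7*n + 12) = (n - 2)*(n + 4)*(n + 3)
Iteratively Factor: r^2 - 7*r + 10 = (r - 5)*(r - 2)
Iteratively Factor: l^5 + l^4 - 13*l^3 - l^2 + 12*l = (l + 4)*(l^4 - 3*l^3 - l^2 + 3*l) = (l - 1)*(l + 4)*(l^3 - 2*l^2 - 3*l) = l*(l - 1)*(l + 4)*(l^2 - 2*l - 3) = l*(l - 1)*(l + 1)*(l + 4)*(l - 3)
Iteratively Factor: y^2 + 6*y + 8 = (y + 2)*(y + 4)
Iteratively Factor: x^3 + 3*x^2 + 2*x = (x + 2)*(x^2 + x) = x*(x + 2)*(x + 1)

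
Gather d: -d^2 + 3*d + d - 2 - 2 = -d^2 + 4*d - 4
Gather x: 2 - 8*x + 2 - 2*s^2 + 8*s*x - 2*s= -2*s^2 - 2*s + x*(8*s - 8) + 4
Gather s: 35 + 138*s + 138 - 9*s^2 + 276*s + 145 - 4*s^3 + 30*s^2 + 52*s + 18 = -4*s^3 + 21*s^2 + 466*s + 336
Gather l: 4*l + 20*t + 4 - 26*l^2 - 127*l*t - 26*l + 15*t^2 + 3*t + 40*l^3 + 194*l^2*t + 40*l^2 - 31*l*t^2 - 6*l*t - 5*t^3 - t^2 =40*l^3 + l^2*(194*t + 14) + l*(-31*t^2 - 133*t - 22) - 5*t^3 + 14*t^2 + 23*t + 4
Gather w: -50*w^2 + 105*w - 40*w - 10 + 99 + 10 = -50*w^2 + 65*w + 99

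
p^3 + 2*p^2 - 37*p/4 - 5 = (p - 5/2)*(p + 1/2)*(p + 4)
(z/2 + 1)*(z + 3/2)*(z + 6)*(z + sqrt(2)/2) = z^4/2 + sqrt(2)*z^3/4 + 19*z^3/4 + 19*sqrt(2)*z^2/8 + 12*z^2 + 6*sqrt(2)*z + 9*z + 9*sqrt(2)/2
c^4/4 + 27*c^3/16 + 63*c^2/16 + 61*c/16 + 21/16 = (c/4 + 1/4)*(c + 1)*(c + 7/4)*(c + 3)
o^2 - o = o*(o - 1)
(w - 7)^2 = w^2 - 14*w + 49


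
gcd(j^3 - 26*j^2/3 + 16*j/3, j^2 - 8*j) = j^2 - 8*j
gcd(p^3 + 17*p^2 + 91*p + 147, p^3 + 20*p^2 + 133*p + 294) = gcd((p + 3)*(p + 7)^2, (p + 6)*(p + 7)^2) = p^2 + 14*p + 49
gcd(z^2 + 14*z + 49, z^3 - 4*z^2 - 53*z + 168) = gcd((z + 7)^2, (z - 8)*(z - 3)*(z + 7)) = z + 7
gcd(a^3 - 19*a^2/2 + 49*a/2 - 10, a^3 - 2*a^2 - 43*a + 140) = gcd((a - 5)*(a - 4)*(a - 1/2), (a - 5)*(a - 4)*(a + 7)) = a^2 - 9*a + 20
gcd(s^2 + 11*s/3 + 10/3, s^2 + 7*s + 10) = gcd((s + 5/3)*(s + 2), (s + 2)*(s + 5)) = s + 2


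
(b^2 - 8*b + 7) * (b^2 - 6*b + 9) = b^4 - 14*b^3 + 64*b^2 - 114*b + 63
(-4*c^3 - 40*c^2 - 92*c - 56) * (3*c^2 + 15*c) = -12*c^5 - 180*c^4 - 876*c^3 - 1548*c^2 - 840*c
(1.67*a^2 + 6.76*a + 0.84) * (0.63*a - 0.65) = 1.0521*a^3 + 3.1733*a^2 - 3.8648*a - 0.546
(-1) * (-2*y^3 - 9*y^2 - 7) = 2*y^3 + 9*y^2 + 7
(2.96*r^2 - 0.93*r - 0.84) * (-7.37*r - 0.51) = -21.8152*r^3 + 5.3445*r^2 + 6.6651*r + 0.4284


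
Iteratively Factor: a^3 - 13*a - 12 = (a + 3)*(a^2 - 3*a - 4) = (a + 1)*(a + 3)*(a - 4)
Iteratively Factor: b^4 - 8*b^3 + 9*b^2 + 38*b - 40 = (b - 4)*(b^3 - 4*b^2 - 7*b + 10) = (b - 4)*(b + 2)*(b^2 - 6*b + 5) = (b - 4)*(b - 1)*(b + 2)*(b - 5)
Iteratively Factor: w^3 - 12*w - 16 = (w - 4)*(w^2 + 4*w + 4) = (w - 4)*(w + 2)*(w + 2)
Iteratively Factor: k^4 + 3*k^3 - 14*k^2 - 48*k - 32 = (k - 4)*(k^3 + 7*k^2 + 14*k + 8) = (k - 4)*(k + 2)*(k^2 + 5*k + 4) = (k - 4)*(k + 1)*(k + 2)*(k + 4)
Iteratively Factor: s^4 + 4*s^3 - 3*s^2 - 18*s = (s + 3)*(s^3 + s^2 - 6*s) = s*(s + 3)*(s^2 + s - 6) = s*(s - 2)*(s + 3)*(s + 3)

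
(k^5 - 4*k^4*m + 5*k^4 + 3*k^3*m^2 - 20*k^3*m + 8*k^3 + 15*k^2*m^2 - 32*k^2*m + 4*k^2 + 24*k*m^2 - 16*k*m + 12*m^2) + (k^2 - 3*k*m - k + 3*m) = k^5 - 4*k^4*m + 5*k^4 + 3*k^3*m^2 - 20*k^3*m + 8*k^3 + 15*k^2*m^2 - 32*k^2*m + 5*k^2 + 24*k*m^2 - 19*k*m - k + 12*m^2 + 3*m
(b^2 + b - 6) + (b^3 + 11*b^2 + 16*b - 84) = b^3 + 12*b^2 + 17*b - 90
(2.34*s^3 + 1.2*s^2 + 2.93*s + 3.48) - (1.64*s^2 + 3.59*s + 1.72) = 2.34*s^3 - 0.44*s^2 - 0.66*s + 1.76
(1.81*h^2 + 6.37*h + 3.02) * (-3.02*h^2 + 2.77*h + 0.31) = -5.4662*h^4 - 14.2237*h^3 + 9.0856*h^2 + 10.3401*h + 0.9362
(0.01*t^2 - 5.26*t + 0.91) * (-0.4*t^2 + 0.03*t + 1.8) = -0.004*t^4 + 2.1043*t^3 - 0.5038*t^2 - 9.4407*t + 1.638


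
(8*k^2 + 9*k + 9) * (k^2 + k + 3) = 8*k^4 + 17*k^3 + 42*k^2 + 36*k + 27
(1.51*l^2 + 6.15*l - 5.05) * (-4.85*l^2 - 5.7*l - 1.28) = -7.3235*l^4 - 38.4345*l^3 - 12.4953*l^2 + 20.913*l + 6.464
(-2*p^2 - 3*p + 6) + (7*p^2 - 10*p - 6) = 5*p^2 - 13*p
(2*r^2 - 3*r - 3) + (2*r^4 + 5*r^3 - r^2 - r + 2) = 2*r^4 + 5*r^3 + r^2 - 4*r - 1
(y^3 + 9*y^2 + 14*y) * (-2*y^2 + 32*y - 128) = -2*y^5 + 14*y^4 + 132*y^3 - 704*y^2 - 1792*y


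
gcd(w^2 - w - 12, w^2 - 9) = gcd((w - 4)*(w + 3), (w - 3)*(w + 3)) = w + 3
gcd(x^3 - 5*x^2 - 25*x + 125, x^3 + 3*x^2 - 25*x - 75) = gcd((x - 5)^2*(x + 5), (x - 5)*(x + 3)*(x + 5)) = x^2 - 25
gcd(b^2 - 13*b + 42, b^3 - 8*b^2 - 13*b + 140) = b - 7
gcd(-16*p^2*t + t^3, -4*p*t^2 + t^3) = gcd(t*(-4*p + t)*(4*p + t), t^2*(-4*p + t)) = 4*p*t - t^2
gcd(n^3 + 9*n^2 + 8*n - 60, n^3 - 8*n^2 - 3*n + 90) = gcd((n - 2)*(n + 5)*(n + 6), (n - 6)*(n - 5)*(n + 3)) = 1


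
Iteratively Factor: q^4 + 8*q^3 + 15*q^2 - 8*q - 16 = (q + 4)*(q^3 + 4*q^2 - q - 4) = (q + 4)^2*(q^2 - 1) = (q + 1)*(q + 4)^2*(q - 1)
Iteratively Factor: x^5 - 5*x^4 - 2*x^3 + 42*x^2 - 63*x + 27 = (x - 3)*(x^4 - 2*x^3 - 8*x^2 + 18*x - 9) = (x - 3)*(x - 1)*(x^3 - x^2 - 9*x + 9) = (x - 3)*(x - 1)^2*(x^2 - 9) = (x - 3)*(x - 1)^2*(x + 3)*(x - 3)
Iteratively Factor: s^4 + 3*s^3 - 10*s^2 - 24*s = (s)*(s^3 + 3*s^2 - 10*s - 24) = s*(s - 3)*(s^2 + 6*s + 8) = s*(s - 3)*(s + 4)*(s + 2)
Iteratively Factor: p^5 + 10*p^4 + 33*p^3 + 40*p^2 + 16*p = (p + 1)*(p^4 + 9*p^3 + 24*p^2 + 16*p) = (p + 1)^2*(p^3 + 8*p^2 + 16*p) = (p + 1)^2*(p + 4)*(p^2 + 4*p) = p*(p + 1)^2*(p + 4)*(p + 4)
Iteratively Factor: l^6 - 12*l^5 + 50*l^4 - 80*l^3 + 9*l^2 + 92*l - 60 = (l - 2)*(l^5 - 10*l^4 + 30*l^3 - 20*l^2 - 31*l + 30) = (l - 2)^2*(l^4 - 8*l^3 + 14*l^2 + 8*l - 15) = (l - 2)^2*(l + 1)*(l^3 - 9*l^2 + 23*l - 15) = (l - 5)*(l - 2)^2*(l + 1)*(l^2 - 4*l + 3) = (l - 5)*(l - 2)^2*(l - 1)*(l + 1)*(l - 3)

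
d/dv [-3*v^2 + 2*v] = 2 - 6*v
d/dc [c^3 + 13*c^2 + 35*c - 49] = 3*c^2 + 26*c + 35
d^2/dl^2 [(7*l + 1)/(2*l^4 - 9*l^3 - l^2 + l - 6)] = 2*(-(7*l + 1)*(8*l^3 - 27*l^2 - 2*l + 1)^2 + (-56*l^3 + 189*l^2 + 14*l + (7*l + 1)*(-12*l^2 + 27*l + 1) - 7)*(-2*l^4 + 9*l^3 + l^2 - l + 6))/(-2*l^4 + 9*l^3 + l^2 - l + 6)^3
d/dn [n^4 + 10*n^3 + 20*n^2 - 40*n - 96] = 4*n^3 + 30*n^2 + 40*n - 40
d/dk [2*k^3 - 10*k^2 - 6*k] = 6*k^2 - 20*k - 6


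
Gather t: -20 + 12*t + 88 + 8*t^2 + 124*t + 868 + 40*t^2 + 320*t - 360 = 48*t^2 + 456*t + 576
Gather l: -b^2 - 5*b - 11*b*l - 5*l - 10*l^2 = -b^2 - 5*b - 10*l^2 + l*(-11*b - 5)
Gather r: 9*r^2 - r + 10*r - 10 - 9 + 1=9*r^2 + 9*r - 18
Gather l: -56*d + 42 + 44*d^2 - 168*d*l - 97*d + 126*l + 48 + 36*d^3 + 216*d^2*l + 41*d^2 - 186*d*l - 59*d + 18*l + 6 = 36*d^3 + 85*d^2 - 212*d + l*(216*d^2 - 354*d + 144) + 96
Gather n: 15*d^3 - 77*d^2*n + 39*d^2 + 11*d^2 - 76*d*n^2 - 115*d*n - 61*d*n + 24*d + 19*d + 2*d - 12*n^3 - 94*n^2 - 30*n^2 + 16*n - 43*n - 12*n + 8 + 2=15*d^3 + 50*d^2 + 45*d - 12*n^3 + n^2*(-76*d - 124) + n*(-77*d^2 - 176*d - 39) + 10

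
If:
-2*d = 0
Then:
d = 0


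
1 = 1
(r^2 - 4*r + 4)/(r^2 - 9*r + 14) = (r - 2)/(r - 7)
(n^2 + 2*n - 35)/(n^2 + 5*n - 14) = (n - 5)/(n - 2)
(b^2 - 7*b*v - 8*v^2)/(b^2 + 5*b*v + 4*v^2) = (b - 8*v)/(b + 4*v)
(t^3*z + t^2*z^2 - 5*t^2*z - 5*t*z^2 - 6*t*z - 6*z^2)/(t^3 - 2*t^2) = z*(t^3 + t^2*z - 5*t^2 - 5*t*z - 6*t - 6*z)/(t^2*(t - 2))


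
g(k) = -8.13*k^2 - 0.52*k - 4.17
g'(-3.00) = 48.26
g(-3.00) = -75.78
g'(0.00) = -0.52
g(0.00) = -4.17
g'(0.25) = -4.58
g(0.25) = -4.81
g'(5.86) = -95.80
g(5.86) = -286.40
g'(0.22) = -4.10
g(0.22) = -4.68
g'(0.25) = -4.58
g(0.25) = -4.81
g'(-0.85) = 13.30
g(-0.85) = -9.60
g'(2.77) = -45.56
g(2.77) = -67.99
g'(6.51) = -106.37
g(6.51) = -352.11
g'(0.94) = -15.80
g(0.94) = -11.84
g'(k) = -16.26*k - 0.52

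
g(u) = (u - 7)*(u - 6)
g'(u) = 2*u - 13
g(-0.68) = 51.30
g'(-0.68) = -14.36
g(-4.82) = 127.89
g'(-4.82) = -22.64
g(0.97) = 30.33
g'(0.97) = -11.06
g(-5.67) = 147.86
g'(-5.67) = -24.34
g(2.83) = 13.22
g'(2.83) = -7.34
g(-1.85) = 69.47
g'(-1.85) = -16.70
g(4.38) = 4.24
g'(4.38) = -4.24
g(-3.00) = 90.00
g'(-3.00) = -19.00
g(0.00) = 42.00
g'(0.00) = -13.00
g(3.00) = 12.00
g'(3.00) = -7.00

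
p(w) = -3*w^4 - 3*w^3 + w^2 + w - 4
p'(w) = -12*w^3 - 9*w^2 + 2*w + 1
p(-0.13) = -4.11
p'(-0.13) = 0.61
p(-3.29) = -241.12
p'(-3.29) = 324.34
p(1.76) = -44.28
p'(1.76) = -88.78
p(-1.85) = -18.57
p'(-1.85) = 42.48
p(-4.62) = -1058.19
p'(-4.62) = 982.99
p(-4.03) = -586.74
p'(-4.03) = 632.18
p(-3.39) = -275.23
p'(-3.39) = 358.29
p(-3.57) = -345.62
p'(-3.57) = 425.15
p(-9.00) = -17428.00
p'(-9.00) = 8002.00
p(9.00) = -21784.00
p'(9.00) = -9458.00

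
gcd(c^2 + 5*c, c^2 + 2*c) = c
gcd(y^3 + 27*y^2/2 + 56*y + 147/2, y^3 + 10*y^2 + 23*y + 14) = y + 7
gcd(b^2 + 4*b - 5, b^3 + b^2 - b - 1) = b - 1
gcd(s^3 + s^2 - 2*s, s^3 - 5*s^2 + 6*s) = s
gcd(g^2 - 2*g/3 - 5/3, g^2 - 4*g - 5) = g + 1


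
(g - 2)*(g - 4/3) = g^2 - 10*g/3 + 8/3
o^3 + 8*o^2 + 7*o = o*(o + 1)*(o + 7)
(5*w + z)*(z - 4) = 5*w*z - 20*w + z^2 - 4*z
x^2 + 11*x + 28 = (x + 4)*(x + 7)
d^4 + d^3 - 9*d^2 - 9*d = d*(d - 3)*(d + 1)*(d + 3)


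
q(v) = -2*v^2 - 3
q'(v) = -4*v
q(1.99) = -10.92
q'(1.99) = -7.96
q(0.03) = -3.00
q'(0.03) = -0.12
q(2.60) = -16.52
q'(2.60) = -10.40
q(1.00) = -5.00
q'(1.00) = -4.00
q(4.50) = -43.50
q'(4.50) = -18.00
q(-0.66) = -3.87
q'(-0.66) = 2.64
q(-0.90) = -4.62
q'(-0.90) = 3.60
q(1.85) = -9.84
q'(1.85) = -7.40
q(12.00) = -291.00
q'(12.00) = -48.00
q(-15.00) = -453.00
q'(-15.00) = 60.00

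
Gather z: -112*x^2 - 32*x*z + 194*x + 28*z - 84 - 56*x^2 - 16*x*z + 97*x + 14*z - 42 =-168*x^2 + 291*x + z*(42 - 48*x) - 126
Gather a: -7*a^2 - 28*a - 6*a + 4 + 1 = -7*a^2 - 34*a + 5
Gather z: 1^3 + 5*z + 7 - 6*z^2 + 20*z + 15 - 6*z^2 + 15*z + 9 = -12*z^2 + 40*z + 32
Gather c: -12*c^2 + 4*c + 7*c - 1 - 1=-12*c^2 + 11*c - 2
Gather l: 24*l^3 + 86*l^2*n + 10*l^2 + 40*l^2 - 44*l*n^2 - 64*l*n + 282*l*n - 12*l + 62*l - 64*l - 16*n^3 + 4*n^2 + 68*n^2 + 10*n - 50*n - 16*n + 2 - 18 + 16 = 24*l^3 + l^2*(86*n + 50) + l*(-44*n^2 + 218*n - 14) - 16*n^3 + 72*n^2 - 56*n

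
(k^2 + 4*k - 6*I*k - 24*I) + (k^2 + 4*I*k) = 2*k^2 + 4*k - 2*I*k - 24*I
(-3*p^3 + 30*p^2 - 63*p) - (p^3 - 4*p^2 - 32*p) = -4*p^3 + 34*p^2 - 31*p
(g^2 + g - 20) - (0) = g^2 + g - 20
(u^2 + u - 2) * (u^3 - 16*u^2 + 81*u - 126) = u^5 - 15*u^4 + 63*u^3 - 13*u^2 - 288*u + 252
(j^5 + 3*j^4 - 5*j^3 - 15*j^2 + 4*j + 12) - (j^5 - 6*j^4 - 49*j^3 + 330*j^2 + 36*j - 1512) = 9*j^4 + 44*j^3 - 345*j^2 - 32*j + 1524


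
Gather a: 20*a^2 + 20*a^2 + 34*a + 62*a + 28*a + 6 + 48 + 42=40*a^2 + 124*a + 96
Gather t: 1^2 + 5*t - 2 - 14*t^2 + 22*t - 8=-14*t^2 + 27*t - 9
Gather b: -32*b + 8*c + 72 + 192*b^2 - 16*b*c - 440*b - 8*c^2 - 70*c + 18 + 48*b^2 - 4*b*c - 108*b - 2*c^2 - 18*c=240*b^2 + b*(-20*c - 580) - 10*c^2 - 80*c + 90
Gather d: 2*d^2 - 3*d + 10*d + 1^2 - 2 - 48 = 2*d^2 + 7*d - 49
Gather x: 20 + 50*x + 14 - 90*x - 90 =-40*x - 56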